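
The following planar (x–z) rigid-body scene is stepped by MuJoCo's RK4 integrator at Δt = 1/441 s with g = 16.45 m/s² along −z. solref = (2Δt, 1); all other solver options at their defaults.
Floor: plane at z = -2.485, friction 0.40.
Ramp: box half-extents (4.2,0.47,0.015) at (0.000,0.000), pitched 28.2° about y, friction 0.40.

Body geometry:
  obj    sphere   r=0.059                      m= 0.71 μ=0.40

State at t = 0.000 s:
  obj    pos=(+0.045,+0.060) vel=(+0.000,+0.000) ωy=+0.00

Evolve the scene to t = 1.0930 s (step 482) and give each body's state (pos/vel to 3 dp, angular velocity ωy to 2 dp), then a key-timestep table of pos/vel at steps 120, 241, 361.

State at t = 1.0930 s:
  obj    pos=(+2.968,-1.507) vel=(+5.348,-2.868) ωy=+102.85

Key-timestep trajectory:
   step    t(s)  obj.x    obj.z    obj.vx   obj.vz 
    120  0.2721   +0.226  -0.037  +1.332  -0.714
    241  0.5465   +0.776  -0.332  +2.674  -1.434
    361  0.8186   +1.685  -0.819  +4.006  -2.148


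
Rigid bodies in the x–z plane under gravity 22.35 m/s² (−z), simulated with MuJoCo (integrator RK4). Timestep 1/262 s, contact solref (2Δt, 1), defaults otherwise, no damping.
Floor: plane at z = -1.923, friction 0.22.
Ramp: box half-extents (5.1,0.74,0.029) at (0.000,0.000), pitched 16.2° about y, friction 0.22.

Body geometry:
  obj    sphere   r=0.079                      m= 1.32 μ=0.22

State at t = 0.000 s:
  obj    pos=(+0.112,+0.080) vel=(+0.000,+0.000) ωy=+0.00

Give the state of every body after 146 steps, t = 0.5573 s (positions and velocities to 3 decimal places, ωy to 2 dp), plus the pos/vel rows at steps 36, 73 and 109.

State at t = 0.5573 s:
  obj    pos=(+0.776,-0.113) vel=(+2.384,-0.692) ωy=+31.41

Key-timestep trajectory:
   step    t(s)  obj.x    obj.z    obj.vx   obj.vz 
     36  0.1374   +0.152  +0.068  +0.588  -0.171
     73  0.2786   +0.278  +0.032  +1.192  -0.346
    109  0.4160   +0.482  -0.028  +1.780  -0.517


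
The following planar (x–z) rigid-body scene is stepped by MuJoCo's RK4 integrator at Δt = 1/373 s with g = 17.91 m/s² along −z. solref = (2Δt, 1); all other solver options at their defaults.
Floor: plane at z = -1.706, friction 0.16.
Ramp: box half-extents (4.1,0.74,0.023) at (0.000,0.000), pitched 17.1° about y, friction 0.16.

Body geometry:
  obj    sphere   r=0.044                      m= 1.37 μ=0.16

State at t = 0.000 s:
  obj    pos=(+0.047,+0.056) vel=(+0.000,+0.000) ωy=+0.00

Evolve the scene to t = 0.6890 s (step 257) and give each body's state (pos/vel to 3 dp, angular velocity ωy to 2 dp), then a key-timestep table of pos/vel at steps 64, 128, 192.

State at t = 0.6890 s:
  obj    pos=(+0.900,-0.207) vel=(+2.477,-0.762) ωy=+58.90

Key-timestep trajectory:
   step    t(s)  obj.x    obj.z    obj.vx   obj.vz 
     64  0.1716   +0.100  +0.039  +0.617  -0.190
    128  0.3432   +0.259  -0.009  +1.234  -0.380
    192  0.5147   +0.523  -0.091  +1.851  -0.569


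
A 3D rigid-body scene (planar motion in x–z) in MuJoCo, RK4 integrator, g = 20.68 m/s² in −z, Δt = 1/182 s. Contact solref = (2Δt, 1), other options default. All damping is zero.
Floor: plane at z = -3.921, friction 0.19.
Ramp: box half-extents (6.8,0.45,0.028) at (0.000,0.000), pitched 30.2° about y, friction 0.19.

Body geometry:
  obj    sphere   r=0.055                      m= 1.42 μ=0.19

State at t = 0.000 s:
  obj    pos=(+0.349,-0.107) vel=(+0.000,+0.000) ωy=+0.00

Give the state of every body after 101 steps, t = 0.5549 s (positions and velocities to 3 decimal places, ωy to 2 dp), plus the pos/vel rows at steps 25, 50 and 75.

State at t = 0.5549 s:
  obj    pos=(+1.338,-0.683) vel=(+3.564,-2.075) ωy=+74.93

Key-timestep trajectory:
   step    t(s)  obj.x    obj.z    obj.vx   obj.vz 
     25  0.1374   +0.410  -0.142  +0.883  -0.514
     50  0.2747   +0.592  -0.248  +1.765  -1.027
     75  0.4121   +0.895  -0.425  +2.647  -1.541


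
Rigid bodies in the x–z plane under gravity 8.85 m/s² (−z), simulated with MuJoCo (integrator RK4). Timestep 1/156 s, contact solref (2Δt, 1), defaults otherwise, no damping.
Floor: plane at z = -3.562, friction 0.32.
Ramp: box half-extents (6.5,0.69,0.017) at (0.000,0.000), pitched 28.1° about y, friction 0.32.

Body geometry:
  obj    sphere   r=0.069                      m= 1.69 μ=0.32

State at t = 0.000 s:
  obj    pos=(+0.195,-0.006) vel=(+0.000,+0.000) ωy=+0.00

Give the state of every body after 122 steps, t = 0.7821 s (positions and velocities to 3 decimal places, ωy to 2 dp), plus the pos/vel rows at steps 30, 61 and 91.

State at t = 0.7821 s:
  obj    pos=(+0.998,-0.435) vel=(+2.054,-1.097) ωy=+33.74

Key-timestep trajectory:
   step    t(s)  obj.x    obj.z    obj.vx   obj.vz 
     30  0.1923   +0.243  -0.033  +0.505  -0.270
     61  0.3910   +0.396  -0.114  +1.027  -0.548
     91  0.5833   +0.642  -0.245  +1.532  -0.818


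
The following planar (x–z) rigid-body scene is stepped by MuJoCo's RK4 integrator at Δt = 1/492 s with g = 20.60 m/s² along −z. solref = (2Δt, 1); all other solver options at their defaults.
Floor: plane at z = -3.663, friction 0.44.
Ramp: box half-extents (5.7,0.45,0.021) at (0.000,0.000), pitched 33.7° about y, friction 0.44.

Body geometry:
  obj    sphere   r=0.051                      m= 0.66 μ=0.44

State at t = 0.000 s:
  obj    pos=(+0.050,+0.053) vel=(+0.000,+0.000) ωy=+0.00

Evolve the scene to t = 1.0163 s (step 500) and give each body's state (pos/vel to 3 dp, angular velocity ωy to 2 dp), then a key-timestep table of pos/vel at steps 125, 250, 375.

State at t = 1.0163 s:
  obj    pos=(+3.558,-2.286) vel=(+6.903,-4.604) ωy=+162.67

Key-timestep trajectory:
   step    t(s)  obj.x    obj.z    obj.vx   obj.vz 
    125  0.2541   +0.269  -0.093  +1.726  -1.151
    250  0.5081   +0.927  -0.532  +3.451  -2.302
    375  0.7622   +2.023  -1.263  +5.177  -3.453


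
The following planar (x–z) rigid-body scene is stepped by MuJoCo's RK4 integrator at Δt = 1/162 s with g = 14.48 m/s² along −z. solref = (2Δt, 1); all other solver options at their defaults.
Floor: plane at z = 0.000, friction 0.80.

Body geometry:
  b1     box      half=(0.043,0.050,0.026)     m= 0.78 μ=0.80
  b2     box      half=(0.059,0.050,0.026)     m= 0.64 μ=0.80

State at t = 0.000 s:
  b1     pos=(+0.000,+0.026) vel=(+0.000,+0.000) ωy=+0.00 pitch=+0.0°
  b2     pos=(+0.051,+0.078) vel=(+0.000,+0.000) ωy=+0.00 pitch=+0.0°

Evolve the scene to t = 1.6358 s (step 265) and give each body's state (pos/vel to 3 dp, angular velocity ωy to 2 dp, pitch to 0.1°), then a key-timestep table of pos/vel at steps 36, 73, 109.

State at t = 1.6358 s:
  b1     pos=(+0.000,+0.026) vel=(+0.000,+0.000) ωy=+0.00 pitch=+0.0°
  b2     pos=(+0.110,+0.059) vel=(+0.000,+0.000) ωy=+0.00 pitch=+90.0°

Key-timestep trajectory:
   step    t(s)  b1.x    b1.z    b1.vx   b1.vz   b2.x    b2.z    b2.vx   b2.vz 
     36  0.2222   +0.000  +0.026  +0.000  +0.000   +0.083  +0.064  +0.175  +0.013
     73  0.4506   +0.000  +0.026  +0.000  +0.000   +0.121  +0.063  -0.040  -0.010
    109  0.6728   +0.000  +0.026  +0.000  +0.000   +0.114  +0.060  +0.040  +0.038


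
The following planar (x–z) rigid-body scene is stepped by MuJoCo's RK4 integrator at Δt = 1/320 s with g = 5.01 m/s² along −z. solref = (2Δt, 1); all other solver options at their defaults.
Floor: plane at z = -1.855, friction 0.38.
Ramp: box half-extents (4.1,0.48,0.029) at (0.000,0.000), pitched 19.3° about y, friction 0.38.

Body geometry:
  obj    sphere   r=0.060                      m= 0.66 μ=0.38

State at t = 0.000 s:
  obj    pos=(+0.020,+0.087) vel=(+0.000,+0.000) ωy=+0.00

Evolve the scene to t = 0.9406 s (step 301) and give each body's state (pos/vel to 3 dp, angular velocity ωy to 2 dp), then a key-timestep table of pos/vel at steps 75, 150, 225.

State at t = 0.9406 s:
  obj    pos=(+0.514,-0.086) vel=(+1.050,-0.368) ωy=+18.54

Key-timestep trajectory:
   step    t(s)  obj.x    obj.z    obj.vx   obj.vz 
     75  0.2344   +0.051  +0.077  +0.262  -0.092
    150  0.4688   +0.143  +0.044  +0.523  -0.183
    225  0.7031   +0.296  -0.009  +0.785  -0.275


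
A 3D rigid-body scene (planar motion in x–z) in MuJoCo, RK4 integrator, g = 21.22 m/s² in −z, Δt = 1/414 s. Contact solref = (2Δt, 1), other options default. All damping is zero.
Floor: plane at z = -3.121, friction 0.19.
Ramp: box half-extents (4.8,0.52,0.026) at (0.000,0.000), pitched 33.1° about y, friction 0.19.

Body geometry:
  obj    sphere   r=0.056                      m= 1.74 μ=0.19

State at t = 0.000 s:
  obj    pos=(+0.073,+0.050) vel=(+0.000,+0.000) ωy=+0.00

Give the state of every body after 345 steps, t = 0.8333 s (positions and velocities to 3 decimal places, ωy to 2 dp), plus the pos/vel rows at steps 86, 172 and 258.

State at t = 0.8333 s:
  obj    pos=(+2.481,-1.520) vel=(+5.779,-3.767) ωy=+123.15

Key-timestep trajectory:
   step    t(s)  obj.x    obj.z    obj.vx   obj.vz 
     86  0.2077   +0.223  -0.047  +1.441  -0.939
    172  0.4155   +0.672  -0.340  +2.881  -1.878
    258  0.6232   +1.420  -0.828  +4.322  -2.817


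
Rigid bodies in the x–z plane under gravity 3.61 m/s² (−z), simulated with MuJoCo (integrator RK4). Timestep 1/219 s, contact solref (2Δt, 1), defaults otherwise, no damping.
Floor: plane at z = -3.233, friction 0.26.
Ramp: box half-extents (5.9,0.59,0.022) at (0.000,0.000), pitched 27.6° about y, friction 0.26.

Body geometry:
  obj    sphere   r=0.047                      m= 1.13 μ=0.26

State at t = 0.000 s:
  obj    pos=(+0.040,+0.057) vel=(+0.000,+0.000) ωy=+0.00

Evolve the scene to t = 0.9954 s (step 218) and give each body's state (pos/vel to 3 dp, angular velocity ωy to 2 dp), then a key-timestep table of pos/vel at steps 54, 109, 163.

State at t = 0.9954 s:
  obj    pos=(+0.565,-0.217) vel=(+1.054,-0.551) ωy=+25.30

Key-timestep trajectory:
   step    t(s)  obj.x    obj.z    obj.vx   obj.vz 
     54  0.2466   +0.072  +0.040  +0.261  -0.137
    109  0.4977   +0.171  -0.012  +0.527  -0.276
    163  0.7443   +0.333  -0.096  +0.788  -0.412


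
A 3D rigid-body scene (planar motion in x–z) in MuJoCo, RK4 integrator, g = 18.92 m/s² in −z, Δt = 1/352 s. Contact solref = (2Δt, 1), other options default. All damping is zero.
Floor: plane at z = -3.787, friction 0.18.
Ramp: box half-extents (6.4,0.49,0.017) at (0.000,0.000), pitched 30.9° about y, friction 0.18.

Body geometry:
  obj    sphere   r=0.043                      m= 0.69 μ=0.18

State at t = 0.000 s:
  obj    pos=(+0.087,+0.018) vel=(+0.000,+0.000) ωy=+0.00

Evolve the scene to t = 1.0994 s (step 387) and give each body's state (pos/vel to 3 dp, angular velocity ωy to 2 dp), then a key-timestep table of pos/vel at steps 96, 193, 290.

State at t = 1.0994 s:
  obj    pos=(+3.686,-2.136) vel=(+6.548,-3.919) ωy=+177.42

Key-timestep trajectory:
   step    t(s)  obj.x    obj.z    obj.vx   obj.vz 
     96  0.2727   +0.309  -0.115  +1.624  -0.972
    193  0.5483   +0.982  -0.518  +3.266  -1.954
    290  0.8239   +2.108  -1.192  +4.907  -2.937


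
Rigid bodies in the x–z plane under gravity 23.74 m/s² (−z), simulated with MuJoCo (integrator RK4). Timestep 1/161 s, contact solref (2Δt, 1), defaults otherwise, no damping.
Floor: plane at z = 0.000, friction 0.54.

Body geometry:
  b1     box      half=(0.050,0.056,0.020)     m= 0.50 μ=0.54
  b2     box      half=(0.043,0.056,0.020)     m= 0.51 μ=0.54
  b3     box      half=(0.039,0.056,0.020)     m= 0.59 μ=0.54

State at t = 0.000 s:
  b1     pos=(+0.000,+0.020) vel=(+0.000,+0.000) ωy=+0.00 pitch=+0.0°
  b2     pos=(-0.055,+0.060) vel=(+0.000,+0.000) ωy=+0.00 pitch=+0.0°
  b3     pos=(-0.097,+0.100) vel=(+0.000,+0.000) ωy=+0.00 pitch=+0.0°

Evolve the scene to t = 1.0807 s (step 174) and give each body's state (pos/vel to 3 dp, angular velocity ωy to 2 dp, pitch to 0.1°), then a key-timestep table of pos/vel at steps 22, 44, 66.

State at t = 1.0807 s:
  b1     pos=(+0.000,+0.020) vel=(+0.000,+0.000) ωy=+0.00 pitch=+0.0°
  b2     pos=(-0.096,+0.043) vel=(+0.000,+0.000) ωy=+0.00 pitch=-90.0°
  b3     pos=(-0.160,+0.039) vel=(+0.000,+0.000) ωy=+0.00 pitch=-90.0°

Key-timestep trajectory:
   step    t(s)  b1.x    b1.z    b1.vx   b1.vz   b2.x    b2.z    b2.vx   b2.vz   b3.x    b3.z    b3.vx   b3.vz 
     22  0.1366   +0.000  +0.020  +0.000  +0.000   -0.084  +0.046  -0.393  -0.002   -0.139  +0.042  -0.178  +0.099
     44  0.2733   +0.000  +0.020  +0.000  +0.000   -0.094  +0.043  -0.077  -0.015   -0.171  +0.043  +0.002  +0.002
     66  0.4099   +0.000  +0.020  +0.000  +0.000   -0.096  +0.043  +0.000  +0.000   -0.158  +0.040  -0.159  -0.063


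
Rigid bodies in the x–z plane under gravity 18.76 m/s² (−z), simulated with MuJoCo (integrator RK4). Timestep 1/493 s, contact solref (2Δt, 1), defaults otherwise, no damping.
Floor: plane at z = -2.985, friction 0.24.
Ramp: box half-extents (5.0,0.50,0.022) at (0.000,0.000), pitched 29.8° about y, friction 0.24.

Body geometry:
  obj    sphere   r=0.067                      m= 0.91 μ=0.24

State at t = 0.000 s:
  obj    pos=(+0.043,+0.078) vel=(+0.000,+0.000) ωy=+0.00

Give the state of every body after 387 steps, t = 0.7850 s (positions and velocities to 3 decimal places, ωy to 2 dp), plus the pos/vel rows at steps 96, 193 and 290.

State at t = 0.7850 s:
  obj    pos=(+1.824,-0.942) vel=(+4.537,-2.598) ωy=+78.01

Key-timestep trajectory:
   step    t(s)  obj.x    obj.z    obj.vx   obj.vz 
     96  0.1947   +0.153  +0.015  +1.126  -0.645
    193  0.3915   +0.486  -0.176  +2.263  -1.296
    290  0.5882   +1.043  -0.495  +3.400  -1.947


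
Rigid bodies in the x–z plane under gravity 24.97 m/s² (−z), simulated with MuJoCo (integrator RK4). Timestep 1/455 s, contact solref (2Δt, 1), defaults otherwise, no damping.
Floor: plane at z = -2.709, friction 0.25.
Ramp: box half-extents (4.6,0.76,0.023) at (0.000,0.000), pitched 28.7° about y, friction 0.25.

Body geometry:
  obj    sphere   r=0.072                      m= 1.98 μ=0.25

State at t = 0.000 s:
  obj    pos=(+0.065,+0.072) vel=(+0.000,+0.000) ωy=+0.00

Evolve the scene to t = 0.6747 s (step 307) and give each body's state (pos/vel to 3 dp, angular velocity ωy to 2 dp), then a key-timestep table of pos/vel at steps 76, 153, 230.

State at t = 0.6747 s:
  obj    pos=(+1.776,-0.864) vel=(+5.069,-2.775) ωy=+80.25

Key-timestep trajectory:
   step    t(s)  obj.x    obj.z    obj.vx   obj.vz 
     76  0.1670   +0.170  +0.015  +1.255  -0.687
    153  0.3363   +0.490  -0.160  +2.527  -1.383
    230  0.5055   +1.025  -0.453  +3.798  -2.079


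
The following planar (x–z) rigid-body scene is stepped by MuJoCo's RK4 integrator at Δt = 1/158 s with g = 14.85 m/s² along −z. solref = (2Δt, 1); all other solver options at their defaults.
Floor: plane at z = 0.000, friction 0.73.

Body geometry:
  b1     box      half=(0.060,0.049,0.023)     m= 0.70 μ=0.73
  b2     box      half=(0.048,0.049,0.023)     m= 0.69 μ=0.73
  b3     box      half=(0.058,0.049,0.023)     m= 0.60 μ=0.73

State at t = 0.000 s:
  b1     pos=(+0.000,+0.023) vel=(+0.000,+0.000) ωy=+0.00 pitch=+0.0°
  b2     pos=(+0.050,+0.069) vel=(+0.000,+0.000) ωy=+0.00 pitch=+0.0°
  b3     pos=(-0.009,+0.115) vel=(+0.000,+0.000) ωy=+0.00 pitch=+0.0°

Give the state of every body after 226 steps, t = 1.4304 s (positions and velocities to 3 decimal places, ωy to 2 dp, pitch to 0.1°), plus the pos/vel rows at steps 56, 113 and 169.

State at t = 1.4304 s:
  b1     pos=(+0.000,+0.023) vel=(+0.000,+0.000) ωy=+0.00 pitch=+0.0°
  b2     pos=(+0.051,+0.069) vel=(+0.001,+0.000) ωy=+0.00 pitch=+0.1°
  b3     pos=(-0.021,+0.101) vel=(-0.001,-0.001) ωy=+0.03 pitch=-40.7°

Key-timestep trajectory:
   step    t(s)  b1.x    b1.z    b1.vx   b1.vz   b2.x    b2.z    b2.vx   b2.vz   b3.x    b3.z    b3.vx   b3.vz 
     56  0.3544   +0.000  +0.023  +0.000  +0.000   +0.050  +0.069  +0.001  +0.000   -0.021  +0.102  -0.001  -0.001
    113  0.7152   +0.000  +0.023  +0.000  +0.000   +0.051  +0.069  +0.001  +0.000   -0.021  +0.102  -0.001  -0.001
    169  1.0696   +0.000  +0.023  +0.000  +0.000   +0.051  +0.069  +0.001  +0.000   -0.021  +0.101  -0.001  -0.001


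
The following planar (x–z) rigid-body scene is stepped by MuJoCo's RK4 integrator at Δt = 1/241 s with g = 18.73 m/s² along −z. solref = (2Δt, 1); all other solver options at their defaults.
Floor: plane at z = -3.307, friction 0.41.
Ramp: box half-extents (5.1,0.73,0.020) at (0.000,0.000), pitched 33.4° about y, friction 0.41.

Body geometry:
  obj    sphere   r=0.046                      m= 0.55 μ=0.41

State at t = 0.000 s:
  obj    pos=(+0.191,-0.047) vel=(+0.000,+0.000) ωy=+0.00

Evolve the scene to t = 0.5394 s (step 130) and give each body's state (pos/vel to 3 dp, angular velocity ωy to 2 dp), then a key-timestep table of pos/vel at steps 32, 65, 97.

State at t = 0.5394 s:
  obj    pos=(+1.086,-0.637) vel=(+3.317,-2.187) ωy=+86.34

Key-timestep trajectory:
   step    t(s)  obj.x    obj.z    obj.vx   obj.vz 
     32  0.1328   +0.245  -0.083  +0.817  -0.538
     65  0.2697   +0.415  -0.194  +1.658  -1.094
     97  0.4025   +0.689  -0.375  +2.475  -1.632


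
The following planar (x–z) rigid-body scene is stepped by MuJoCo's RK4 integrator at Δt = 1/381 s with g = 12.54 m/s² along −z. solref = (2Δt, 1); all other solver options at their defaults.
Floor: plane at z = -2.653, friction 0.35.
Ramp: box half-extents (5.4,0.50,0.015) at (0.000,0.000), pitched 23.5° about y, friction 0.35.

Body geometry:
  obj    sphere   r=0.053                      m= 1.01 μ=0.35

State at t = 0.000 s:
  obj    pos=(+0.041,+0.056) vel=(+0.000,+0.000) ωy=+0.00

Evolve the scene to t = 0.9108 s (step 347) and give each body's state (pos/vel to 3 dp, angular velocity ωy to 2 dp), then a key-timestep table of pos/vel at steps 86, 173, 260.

State at t = 0.9108 s:
  obj    pos=(+1.400,-0.534) vel=(+2.983,-1.297) ωy=+61.37

Key-timestep trajectory:
   step    t(s)  obj.x    obj.z    obj.vx   obj.vz 
     86  0.2257   +0.125  +0.020  +0.739  -0.322
    173  0.4541   +0.379  -0.091  +1.487  -0.647
    260  0.6824   +0.804  -0.275  +2.235  -0.972


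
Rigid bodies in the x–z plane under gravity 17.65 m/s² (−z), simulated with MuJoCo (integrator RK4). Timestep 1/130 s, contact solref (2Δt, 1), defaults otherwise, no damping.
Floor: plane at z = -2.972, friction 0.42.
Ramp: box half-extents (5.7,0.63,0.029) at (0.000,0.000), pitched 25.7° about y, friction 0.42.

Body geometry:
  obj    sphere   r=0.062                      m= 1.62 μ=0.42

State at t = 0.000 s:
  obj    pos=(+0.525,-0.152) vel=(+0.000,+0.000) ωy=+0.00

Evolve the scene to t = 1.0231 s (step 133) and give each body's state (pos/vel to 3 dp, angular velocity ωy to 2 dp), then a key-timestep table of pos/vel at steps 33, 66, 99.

State at t = 1.0231 s:
  obj    pos=(+3.103,-1.393) vel=(+5.039,-2.425) ωy=+90.20

Key-timestep trajectory:
   step    t(s)  obj.x    obj.z    obj.vx   obj.vz 
     33  0.2538   +0.684  -0.228  +1.251  -0.602
     66  0.5077   +1.160  -0.457  +2.501  -1.204
     99  0.7615   +1.954  -0.839  +3.751  -1.805


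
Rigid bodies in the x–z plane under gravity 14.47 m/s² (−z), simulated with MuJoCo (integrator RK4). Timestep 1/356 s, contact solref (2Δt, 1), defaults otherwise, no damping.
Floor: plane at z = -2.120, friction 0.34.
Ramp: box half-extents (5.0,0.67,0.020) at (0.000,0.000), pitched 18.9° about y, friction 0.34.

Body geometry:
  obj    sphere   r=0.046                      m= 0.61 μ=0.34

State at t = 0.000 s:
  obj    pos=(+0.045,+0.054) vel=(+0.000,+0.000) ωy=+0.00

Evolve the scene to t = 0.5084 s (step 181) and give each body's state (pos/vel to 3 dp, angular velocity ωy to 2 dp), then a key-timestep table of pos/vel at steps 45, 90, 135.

State at t = 0.5084 s:
  obj    pos=(+0.455,-0.086) vel=(+1.610,-0.551) ωy=+37.00

Key-timestep trajectory:
   step    t(s)  obj.x    obj.z    obj.vx   obj.vz 
     45  0.1264   +0.070  +0.046  +0.400  -0.137
     90  0.2528   +0.146  +0.020  +0.801  -0.274
    135  0.3792   +0.273  -0.024  +1.201  -0.411


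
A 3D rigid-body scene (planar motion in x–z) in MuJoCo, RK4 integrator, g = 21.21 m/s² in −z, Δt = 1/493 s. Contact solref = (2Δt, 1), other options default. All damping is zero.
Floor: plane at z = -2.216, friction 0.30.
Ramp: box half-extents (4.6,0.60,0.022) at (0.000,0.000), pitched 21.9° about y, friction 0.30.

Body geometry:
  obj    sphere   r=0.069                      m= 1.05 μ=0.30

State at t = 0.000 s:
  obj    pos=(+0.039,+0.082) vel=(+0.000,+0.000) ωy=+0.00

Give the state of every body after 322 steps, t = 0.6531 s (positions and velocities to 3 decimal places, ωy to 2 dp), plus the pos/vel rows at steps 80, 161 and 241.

State at t = 0.6531 s:
  obj    pos=(+1.158,-0.367) vel=(+3.425,-1.377) ωy=+53.48

Key-timestep trajectory:
   step    t(s)  obj.x    obj.z    obj.vx   obj.vz 
     80  0.1623   +0.108  +0.055  +0.851  -0.342
    161  0.3266   +0.319  -0.030  +1.712  -0.688
    241  0.4888   +0.666  -0.170  +2.563  -1.030


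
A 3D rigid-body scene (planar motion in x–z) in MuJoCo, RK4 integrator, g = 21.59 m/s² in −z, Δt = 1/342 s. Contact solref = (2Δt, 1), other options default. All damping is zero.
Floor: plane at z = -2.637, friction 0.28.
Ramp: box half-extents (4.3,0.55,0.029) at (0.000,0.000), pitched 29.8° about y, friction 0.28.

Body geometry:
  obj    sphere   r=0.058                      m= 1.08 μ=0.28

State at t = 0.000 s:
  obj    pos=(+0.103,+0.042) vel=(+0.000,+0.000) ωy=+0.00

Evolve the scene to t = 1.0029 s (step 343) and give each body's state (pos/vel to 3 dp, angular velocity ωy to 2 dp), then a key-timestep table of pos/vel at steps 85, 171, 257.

State at t = 1.0029 s:
  obj    pos=(+3.448,-1.874) vel=(+6.670,-3.820) ωy=+132.51

Key-timestep trajectory:
   step    t(s)  obj.x    obj.z    obj.vx   obj.vz 
     85  0.2485   +0.308  -0.076  +1.653  -0.947
    171  0.5000   +0.934  -0.435  +3.325  -1.905
    257  0.7515   +1.981  -1.034  +4.998  -2.862


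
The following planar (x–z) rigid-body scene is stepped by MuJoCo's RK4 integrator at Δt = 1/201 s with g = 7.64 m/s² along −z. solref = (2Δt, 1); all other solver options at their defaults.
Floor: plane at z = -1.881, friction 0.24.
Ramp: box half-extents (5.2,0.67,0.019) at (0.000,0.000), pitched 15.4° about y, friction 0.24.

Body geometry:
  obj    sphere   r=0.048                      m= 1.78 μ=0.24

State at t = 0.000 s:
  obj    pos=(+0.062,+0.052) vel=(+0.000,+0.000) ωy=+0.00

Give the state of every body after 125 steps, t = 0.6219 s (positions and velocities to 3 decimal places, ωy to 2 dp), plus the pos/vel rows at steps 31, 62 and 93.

State at t = 0.6219 s:
  obj    pos=(+0.332,-0.022) vel=(+0.869,-0.239) ωy=+18.77

Key-timestep trajectory:
   step    t(s)  obj.x    obj.z    obj.vx   obj.vz 
     31  0.1542   +0.079  +0.048  +0.216  -0.059
     62  0.3085   +0.129  +0.034  +0.431  -0.119
     93  0.4627   +0.212  +0.011  +0.646  -0.178


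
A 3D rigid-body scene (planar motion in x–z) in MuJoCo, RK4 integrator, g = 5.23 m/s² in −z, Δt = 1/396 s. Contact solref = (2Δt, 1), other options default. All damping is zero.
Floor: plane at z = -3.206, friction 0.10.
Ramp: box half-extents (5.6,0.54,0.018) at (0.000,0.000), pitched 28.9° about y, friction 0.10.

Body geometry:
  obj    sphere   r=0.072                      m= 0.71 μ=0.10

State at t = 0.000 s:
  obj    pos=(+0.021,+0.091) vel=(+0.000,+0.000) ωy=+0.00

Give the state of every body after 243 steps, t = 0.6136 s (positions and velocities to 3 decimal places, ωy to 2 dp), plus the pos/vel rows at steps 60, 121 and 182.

State at t = 0.6136 s:
  obj    pos=(+0.362,-0.097) vel=(+1.115,-0.607) ωy=+9.76

Key-timestep trajectory:
   step    t(s)  obj.x    obj.z    obj.vx   obj.vz 
     60  0.1515   +0.042  +0.080  +0.273  -0.156
    121  0.3056   +0.106  +0.044  +0.558  -0.296
    182  0.4596   +0.213  -0.015  +0.827  -0.475


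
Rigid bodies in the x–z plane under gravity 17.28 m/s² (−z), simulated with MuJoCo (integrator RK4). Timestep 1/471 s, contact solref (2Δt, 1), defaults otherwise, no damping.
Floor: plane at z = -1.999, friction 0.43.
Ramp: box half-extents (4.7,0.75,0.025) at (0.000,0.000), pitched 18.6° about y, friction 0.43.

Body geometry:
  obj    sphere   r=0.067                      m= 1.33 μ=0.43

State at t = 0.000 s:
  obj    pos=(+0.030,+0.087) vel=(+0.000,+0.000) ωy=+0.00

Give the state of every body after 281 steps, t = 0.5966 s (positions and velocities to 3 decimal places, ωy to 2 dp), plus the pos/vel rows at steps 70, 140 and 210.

State at t = 0.5966 s:
  obj    pos=(+0.694,-0.137) vel=(+2.226,-0.749) ωy=+35.05

Key-timestep trajectory:
   step    t(s)  obj.x    obj.z    obj.vx   obj.vz 
     70  0.1486   +0.071  +0.073  +0.555  -0.187
    140  0.2972   +0.195  +0.031  +1.109  -0.373
    210  0.4459   +0.401  -0.038  +1.664  -0.560


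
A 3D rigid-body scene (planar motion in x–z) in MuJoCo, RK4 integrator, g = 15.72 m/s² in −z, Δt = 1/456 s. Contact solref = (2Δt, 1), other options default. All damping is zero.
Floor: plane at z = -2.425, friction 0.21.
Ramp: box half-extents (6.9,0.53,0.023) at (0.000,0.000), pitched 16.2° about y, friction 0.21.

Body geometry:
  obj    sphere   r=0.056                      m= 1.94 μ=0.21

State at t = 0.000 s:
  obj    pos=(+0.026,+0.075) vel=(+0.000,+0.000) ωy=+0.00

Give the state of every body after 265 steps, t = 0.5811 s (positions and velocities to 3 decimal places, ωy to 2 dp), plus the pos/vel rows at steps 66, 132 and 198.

State at t = 0.5811 s:
  obj    pos=(+0.534,-0.073) vel=(+1.748,-0.508) ωy=+32.51

Key-timestep trajectory:
   step    t(s)  obj.x    obj.z    obj.vx   obj.vz 
     66  0.1447   +0.057  +0.066  +0.435  -0.127
    132  0.2895   +0.152  +0.038  +0.871  -0.253
    198  0.4342   +0.310  -0.008  +1.306  -0.380


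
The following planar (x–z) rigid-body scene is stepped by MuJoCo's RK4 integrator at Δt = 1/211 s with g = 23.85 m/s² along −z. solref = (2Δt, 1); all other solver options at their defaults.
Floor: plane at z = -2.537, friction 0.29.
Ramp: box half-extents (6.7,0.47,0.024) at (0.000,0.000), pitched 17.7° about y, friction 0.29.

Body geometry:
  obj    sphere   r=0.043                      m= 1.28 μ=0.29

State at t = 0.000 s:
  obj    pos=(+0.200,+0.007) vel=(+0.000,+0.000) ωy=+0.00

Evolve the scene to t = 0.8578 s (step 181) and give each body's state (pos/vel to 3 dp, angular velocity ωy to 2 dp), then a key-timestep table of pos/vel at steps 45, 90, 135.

State at t = 0.8578 s:
  obj    pos=(+2.015,-0.573) vel=(+4.232,-1.351) ωy=+103.31

Key-timestep trajectory:
   step    t(s)  obj.x    obj.z    obj.vx   obj.vz 
     45  0.2133   +0.312  -0.029  +1.052  -0.336
     90  0.4265   +0.649  -0.137  +2.105  -0.672
    135  0.6398   +1.210  -0.316  +3.157  -1.007


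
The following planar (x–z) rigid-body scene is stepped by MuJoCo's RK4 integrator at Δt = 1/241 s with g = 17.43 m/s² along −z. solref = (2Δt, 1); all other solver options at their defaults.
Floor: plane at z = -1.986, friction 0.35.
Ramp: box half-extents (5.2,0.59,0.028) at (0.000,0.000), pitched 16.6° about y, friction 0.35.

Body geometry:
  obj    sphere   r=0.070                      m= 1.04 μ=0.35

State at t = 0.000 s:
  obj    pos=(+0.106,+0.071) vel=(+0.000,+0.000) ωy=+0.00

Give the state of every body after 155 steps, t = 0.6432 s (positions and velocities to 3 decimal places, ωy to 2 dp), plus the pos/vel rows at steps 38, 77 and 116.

State at t = 0.6432 s:
  obj    pos=(+0.811,-0.140) vel=(+2.192,-0.654) ωy=+32.67

Key-timestep trajectory:
   step    t(s)  obj.x    obj.z    obj.vx   obj.vz 
     38  0.1577   +0.148  +0.058  +0.538  -0.160
     77  0.3195   +0.280  +0.019  +1.089  -0.325
    116  0.4813   +0.501  -0.047  +1.641  -0.489


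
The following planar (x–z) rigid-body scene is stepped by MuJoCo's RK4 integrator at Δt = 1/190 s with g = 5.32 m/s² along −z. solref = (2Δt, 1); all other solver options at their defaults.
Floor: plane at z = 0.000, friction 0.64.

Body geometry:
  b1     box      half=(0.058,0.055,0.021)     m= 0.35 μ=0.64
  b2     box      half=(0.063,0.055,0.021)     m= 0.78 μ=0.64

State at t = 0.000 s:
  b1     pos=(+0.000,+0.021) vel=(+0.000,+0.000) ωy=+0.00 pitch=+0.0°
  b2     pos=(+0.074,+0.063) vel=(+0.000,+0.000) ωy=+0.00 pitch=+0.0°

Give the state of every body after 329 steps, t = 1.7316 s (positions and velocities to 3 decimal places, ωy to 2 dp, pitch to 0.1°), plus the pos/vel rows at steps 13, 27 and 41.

State at t = 1.7316 s:
  b1     pos=(-0.001,+0.021) vel=(+0.000,+0.000) ωy=+0.00 pitch=+0.0°
  b2     pos=(+0.082,+0.051) vel=(+0.000,+0.000) ωy=-0.01 pitch=+32.1°

Key-timestep trajectory:
   step    t(s)  b1.x    b1.z    b1.vx   b1.vz   b2.x    b2.z    b2.vx   b2.vz 
     13  0.0684   +0.000  +0.021  +0.000  +0.000   +0.076  +0.061  +0.054  -0.049
     27  0.1421   +0.000  +0.021  +0.000  +0.000   +0.081  +0.054  +0.087  -0.160
     41  0.2158   +0.000  +0.021  +0.000  +0.000   +0.083  +0.052  -0.043  -0.020


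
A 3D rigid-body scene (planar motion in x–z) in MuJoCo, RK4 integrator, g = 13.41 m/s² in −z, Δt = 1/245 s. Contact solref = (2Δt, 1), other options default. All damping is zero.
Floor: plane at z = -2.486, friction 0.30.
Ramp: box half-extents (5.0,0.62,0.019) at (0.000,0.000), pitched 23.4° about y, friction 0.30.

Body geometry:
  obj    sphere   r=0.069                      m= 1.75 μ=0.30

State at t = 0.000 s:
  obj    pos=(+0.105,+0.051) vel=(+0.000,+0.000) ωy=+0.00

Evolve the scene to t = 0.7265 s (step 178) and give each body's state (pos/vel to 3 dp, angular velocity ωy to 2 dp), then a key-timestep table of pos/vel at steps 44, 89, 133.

State at t = 0.7265 s:
  obj    pos=(+1.026,-0.348) vel=(+2.537,-1.098) ωy=+40.05

Key-timestep trajectory:
   step    t(s)  obj.x    obj.z    obj.vx   obj.vz 
     44  0.1796   +0.161  +0.026  +0.627  -0.271
     89  0.3633   +0.335  -0.049  +1.268  -0.549
    133  0.5429   +0.619  -0.172  +1.895  -0.820


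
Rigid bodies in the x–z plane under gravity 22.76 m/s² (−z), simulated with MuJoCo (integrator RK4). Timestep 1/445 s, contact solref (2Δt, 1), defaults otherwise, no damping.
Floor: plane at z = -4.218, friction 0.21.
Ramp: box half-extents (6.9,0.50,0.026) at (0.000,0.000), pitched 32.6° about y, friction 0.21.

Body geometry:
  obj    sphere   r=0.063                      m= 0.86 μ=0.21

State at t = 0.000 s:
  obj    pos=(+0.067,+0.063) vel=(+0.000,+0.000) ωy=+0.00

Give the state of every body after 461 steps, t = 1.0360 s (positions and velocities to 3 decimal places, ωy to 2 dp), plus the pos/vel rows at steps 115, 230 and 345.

State at t = 1.0360 s:
  obj    pos=(+4.027,-2.470) vel=(+7.645,-4.889) ωy=+144.01

Key-timestep trajectory:
   step    t(s)  obj.x    obj.z    obj.vx   obj.vz 
    115  0.2584   +0.313  -0.095  +1.907  -1.220
    230  0.5169   +1.053  -0.568  +3.814  -2.439
    345  0.7753   +2.285  -1.356  +5.721  -3.659


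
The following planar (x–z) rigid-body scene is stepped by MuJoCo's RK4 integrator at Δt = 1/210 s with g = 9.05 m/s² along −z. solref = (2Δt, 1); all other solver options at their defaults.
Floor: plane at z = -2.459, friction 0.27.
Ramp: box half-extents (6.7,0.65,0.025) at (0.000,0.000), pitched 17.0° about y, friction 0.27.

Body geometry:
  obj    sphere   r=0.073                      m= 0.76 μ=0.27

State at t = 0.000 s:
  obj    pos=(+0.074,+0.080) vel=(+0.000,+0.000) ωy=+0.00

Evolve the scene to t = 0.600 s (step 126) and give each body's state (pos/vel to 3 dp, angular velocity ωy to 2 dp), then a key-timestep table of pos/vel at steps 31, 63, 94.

State at t = 0.600 s:
  obj    pos=(+0.399,-0.020) vel=(+1.085,-0.332) ωy=+15.53

Key-timestep trajectory:
   step    t(s)  obj.x    obj.z    obj.vx   obj.vz 
     31  0.1476   +0.094  +0.074  +0.267  -0.082
     63  0.3000   +0.155  +0.055  +0.542  -0.166
     94  0.4476   +0.255  +0.024  +0.809  -0.247


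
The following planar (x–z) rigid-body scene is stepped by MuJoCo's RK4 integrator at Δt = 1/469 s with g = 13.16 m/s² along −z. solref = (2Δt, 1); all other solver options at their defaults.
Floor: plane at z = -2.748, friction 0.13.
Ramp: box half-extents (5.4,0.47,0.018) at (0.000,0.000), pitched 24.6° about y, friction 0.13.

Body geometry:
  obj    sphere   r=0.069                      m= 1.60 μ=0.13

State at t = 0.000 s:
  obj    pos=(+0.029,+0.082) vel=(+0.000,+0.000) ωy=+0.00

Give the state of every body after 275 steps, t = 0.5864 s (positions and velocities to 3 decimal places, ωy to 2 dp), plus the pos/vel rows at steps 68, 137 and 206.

State at t = 0.5864 s:
  obj    pos=(+0.644,-0.199) vel=(+2.096,-0.955) ωy=+32.91

Key-timestep trajectory:
   step    t(s)  obj.x    obj.z    obj.vx   obj.vz 
     68  0.1450   +0.067  +0.065  +0.522  -0.235
    137  0.2921   +0.182  +0.012  +1.047  -0.475
    206  0.4392   +0.375  -0.076  +1.568  -0.728


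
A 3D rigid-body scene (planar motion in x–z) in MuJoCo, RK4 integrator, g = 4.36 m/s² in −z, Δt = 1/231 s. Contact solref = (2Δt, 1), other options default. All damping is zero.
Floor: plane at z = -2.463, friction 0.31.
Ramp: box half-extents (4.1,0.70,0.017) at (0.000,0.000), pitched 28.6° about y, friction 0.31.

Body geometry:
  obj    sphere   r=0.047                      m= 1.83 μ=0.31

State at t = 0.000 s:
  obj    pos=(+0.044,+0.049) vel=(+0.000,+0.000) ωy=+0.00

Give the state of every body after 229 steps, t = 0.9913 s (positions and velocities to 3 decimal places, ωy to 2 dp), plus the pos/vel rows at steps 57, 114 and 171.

State at t = 0.9913 s:
  obj    pos=(+0.687,-0.302) vel=(+1.298,-0.707) ωy=+31.44

Key-timestep trajectory:
   step    t(s)  obj.x    obj.z    obj.vx   obj.vz 
     57  0.2468   +0.084  +0.027  +0.323  -0.176
    114  0.4935   +0.203  -0.038  +0.646  -0.352
    171  0.7403   +0.403  -0.147  +0.969  -0.528


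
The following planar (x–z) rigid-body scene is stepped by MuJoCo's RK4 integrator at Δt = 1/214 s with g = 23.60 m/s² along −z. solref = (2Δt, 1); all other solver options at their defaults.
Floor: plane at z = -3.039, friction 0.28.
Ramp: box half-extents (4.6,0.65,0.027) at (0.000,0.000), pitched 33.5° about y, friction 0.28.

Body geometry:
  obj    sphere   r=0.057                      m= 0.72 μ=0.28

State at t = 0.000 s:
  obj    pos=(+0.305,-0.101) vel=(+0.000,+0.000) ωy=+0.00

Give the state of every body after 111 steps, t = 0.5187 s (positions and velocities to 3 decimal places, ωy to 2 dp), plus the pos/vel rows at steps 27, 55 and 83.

State at t = 0.5187 s:
  obj    pos=(+1.349,-0.792) vel=(+4.025,-2.664) ωy=+84.63

Key-timestep trajectory:
   step    t(s)  obj.x    obj.z    obj.vx   obj.vz 
     27  0.1262   +0.367  -0.142  +0.979  -0.648
     55  0.2570   +0.561  -0.271  +1.995  -1.320
     83  0.3879   +0.889  -0.488  +3.010  -1.992


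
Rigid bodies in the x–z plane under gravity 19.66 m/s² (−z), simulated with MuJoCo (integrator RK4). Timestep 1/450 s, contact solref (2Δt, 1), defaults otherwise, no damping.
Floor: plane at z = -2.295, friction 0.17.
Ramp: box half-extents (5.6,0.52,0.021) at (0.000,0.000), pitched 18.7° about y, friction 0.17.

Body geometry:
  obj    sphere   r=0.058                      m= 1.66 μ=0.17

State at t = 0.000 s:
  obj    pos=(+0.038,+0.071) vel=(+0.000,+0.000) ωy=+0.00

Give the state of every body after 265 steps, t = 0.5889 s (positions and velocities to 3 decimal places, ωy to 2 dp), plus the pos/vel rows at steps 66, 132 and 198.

State at t = 0.5889 s:
  obj    pos=(+0.777,-0.180) vel=(+2.512,-0.850) ωy=+45.71

Key-timestep trajectory:
   step    t(s)  obj.x    obj.z    obj.vx   obj.vz 
     66  0.1467   +0.084  +0.055  +0.626  -0.212
    132  0.2933   +0.221  +0.008  +1.251  -0.423
    198  0.4400   +0.451  -0.069  +1.877  -0.635


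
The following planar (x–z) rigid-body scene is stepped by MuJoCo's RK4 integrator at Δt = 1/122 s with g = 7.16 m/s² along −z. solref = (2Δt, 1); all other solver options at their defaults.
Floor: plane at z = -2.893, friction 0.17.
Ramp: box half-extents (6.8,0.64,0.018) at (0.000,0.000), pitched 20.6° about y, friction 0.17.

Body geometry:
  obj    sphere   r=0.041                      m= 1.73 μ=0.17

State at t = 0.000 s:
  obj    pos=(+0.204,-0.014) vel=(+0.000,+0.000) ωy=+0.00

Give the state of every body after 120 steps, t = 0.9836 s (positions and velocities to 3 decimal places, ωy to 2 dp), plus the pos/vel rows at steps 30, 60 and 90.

State at t = 0.9836 s:
  obj    pos=(+1.019,-0.320) vel=(+1.657,-0.623) ωy=+43.15

Key-timestep trajectory:
   step    t(s)  obj.x    obj.z    obj.vx   obj.vz 
     30  0.2459   +0.255  -0.033  +0.414  -0.156
     60  0.4918   +0.408  -0.090  +0.829  -0.311
     90  0.7377   +0.663  -0.186  +1.243  -0.467


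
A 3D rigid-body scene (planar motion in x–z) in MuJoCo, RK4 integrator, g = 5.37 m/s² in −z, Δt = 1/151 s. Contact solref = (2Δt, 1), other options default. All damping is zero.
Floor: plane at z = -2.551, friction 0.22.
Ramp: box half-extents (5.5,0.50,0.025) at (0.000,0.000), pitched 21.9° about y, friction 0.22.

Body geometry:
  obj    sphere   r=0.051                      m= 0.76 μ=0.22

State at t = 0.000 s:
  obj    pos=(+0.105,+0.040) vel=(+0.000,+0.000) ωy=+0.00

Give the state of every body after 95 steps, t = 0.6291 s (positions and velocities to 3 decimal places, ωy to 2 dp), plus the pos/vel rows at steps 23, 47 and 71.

State at t = 0.6291 s:
  obj    pos=(+0.368,-0.066) vel=(+0.835,-0.336) ωy=+17.64

Key-timestep trajectory:
   step    t(s)  obj.x    obj.z    obj.vx   obj.vz 
     23  0.1523   +0.120  +0.034  +0.202  -0.081
     47  0.3113   +0.169  +0.014  +0.413  -0.166
     71  0.4702   +0.252  -0.019  +0.624  -0.251


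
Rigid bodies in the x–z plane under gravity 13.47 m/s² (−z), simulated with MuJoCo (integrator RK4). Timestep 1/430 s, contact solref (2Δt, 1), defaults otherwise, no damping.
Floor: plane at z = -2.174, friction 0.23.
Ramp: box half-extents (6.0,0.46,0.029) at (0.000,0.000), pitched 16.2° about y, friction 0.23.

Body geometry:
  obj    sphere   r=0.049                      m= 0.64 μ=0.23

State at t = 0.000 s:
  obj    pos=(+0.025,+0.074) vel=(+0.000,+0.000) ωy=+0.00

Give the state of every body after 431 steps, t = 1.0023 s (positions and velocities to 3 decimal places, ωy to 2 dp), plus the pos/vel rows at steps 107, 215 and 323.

State at t = 1.0023 s:
  obj    pos=(+1.320,-0.302) vel=(+2.584,-0.751) ωy=+54.90

Key-timestep trajectory:
   step    t(s)  obj.x    obj.z    obj.vx   obj.vz 
    107  0.2488   +0.105  +0.051  +0.641  -0.186
    215  0.5000   +0.347  -0.020  +1.289  -0.374
    323  0.7512   +0.752  -0.137  +1.936  -0.563


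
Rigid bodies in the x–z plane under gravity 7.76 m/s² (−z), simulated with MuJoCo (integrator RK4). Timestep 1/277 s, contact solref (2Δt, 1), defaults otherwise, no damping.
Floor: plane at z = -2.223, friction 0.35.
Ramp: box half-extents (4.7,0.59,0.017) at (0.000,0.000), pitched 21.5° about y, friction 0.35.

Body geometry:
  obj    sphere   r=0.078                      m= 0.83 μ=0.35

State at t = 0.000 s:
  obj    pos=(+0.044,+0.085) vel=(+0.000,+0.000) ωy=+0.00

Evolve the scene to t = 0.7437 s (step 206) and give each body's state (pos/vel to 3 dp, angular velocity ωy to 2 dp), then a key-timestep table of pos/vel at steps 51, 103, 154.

State at t = 0.7437 s:
  obj    pos=(+0.567,-0.121) vel=(+1.406,-0.554) ωy=+19.37

Key-timestep trajectory:
   step    t(s)  obj.x    obj.z    obj.vx   obj.vz 
     51  0.1841   +0.076  +0.072  +0.348  -0.137
    103  0.3718   +0.175  +0.033  +0.703  -0.277
    154  0.5560   +0.336  -0.030  +1.051  -0.414


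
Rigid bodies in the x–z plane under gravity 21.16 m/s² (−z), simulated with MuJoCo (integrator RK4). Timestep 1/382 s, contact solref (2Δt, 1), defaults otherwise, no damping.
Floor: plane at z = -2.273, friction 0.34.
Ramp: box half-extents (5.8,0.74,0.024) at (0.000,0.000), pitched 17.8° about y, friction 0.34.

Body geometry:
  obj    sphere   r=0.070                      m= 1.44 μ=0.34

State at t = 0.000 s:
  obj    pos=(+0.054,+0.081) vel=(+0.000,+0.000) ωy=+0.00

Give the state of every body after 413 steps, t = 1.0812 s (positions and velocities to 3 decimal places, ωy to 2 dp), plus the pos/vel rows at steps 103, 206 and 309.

State at t = 1.0812 s:
  obj    pos=(+2.625,-0.744) vel=(+4.756,-1.527) ωy=+71.36

Key-timestep trajectory:
   step    t(s)  obj.x    obj.z    obj.vx   obj.vz 
    103  0.2696   +0.214  +0.030  +1.186  -0.381
    206  0.5393   +0.694  -0.124  +2.372  -0.762
    309  0.8089   +1.493  -0.381  +3.559  -1.143
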